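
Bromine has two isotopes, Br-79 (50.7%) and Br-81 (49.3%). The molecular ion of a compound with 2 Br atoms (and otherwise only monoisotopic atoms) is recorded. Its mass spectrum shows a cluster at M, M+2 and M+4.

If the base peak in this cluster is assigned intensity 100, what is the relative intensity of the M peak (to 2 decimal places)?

51.42

Term probabilities: M 0.2570, M+2 0.4999, M+4 0.2430. Base peak = M+2.
P(M+2) = C(2,1) × 0.507^1 × 0.493^1 = 2 × 0.5070 × 0.4930 = 0.499902 (base)
P(M) = C(2,0) × 0.507^2 × 0.493^0 = 1 × 0.257049 × 1.0000 = 0.257049
Relative intensity = 0.257049 / 0.499902 × 100 = 51.42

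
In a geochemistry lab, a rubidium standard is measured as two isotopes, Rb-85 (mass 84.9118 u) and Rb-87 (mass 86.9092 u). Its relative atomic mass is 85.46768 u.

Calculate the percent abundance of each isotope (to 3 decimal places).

Let x be the fractional abundance of Rb-85; then Rb-87 has abundance 1 − x.
84.9118·x + 86.9092·(1 − x) = 85.46768
(84.9118 − 86.9092)·x = 85.46768 − 86.9092
x = -1.44152 / -1.9974 = 0.72170 → 72.170% Rb-85, 27.830% Rb-87.

Rb-85: 72.170%, Rb-87: 27.830%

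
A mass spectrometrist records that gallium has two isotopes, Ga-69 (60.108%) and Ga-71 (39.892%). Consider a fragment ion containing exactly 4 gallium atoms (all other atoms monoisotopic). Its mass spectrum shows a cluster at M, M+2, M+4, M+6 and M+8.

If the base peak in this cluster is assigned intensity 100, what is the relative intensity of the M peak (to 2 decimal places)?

Binomial terms of (0.60108 + 0.39892)^4: M 0.1305, M+2 0.3465, M+4 0.3450, M+6 0.1526, M+8 0.0253 → M+2 is the base peak.
P(M+2) = C(4,1) × 0.60108^3 × 0.39892^1 = 4 × 0.2171685 × 0.39892 = 0.346531 (base)
P(M) = C(4,0) × 0.60108^4 × 0.39892^0 = 1 × 0.13053564 × 1.0000 = 0.130536
Relative intensity = 0.130536 / 0.346531 × 100 = 37.67

37.67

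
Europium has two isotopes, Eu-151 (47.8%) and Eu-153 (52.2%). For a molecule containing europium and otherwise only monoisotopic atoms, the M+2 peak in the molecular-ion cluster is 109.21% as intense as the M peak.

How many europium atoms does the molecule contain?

1

For n independent Eu atoms, I(M+2)/I(M) = n · (abundance Eu-153) / (abundance Eu-151) = n · 0.522/0.478.
n = 1.0921 × 0.478/0.522 = 1.00 ≈ 1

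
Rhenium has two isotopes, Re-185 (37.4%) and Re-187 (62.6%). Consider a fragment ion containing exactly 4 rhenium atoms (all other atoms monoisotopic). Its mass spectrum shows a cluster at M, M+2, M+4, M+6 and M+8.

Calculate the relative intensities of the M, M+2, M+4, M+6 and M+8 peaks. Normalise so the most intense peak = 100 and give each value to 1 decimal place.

Each Re atom is independently Re-185 (p = 0.374) or Re-187 (q = 0.626); the cluster is the binomial expansion (p + q)^4.
P(M) = 0.374^4 = 0.019565
P(M+2) = 4 × 0.374^3 × 0.626^1 = 0.130993
P(M+4) = 6 × 0.374^2 × 0.626^2 = 0.328884
P(M+6) = 4 × 0.374^1 × 0.626^3 = 0.366990
P(M+8) = 0.626^4 = 0.153567
The M+6 peak is largest (0.366990); scaling to 100 gives 5.3 : 35.7 : 89.6 : 100.0 : 41.8.

5.3 : 35.7 : 89.6 : 100.0 : 41.8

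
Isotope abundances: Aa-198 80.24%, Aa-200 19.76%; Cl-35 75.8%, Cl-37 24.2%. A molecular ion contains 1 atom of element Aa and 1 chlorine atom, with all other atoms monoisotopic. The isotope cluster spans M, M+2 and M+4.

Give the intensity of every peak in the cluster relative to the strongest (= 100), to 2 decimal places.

Element Aa pattern (n=1): 0.8024 : 0.1976
Chlorine pattern (n=1): 0.7580 : 0.2420
Convolve the two distributions (both contribute in 2-u steps):
  M: 0.8024×0.7580 = 0.608219
  M+2: 0.8024×0.2420 + 0.1976×0.7580 = 0.343962
  M+4: 0.1976×0.2420 = 0.047819
Scale to base peak (0.608219) = 100: 100.00 : 56.55 : 7.86

100.00 : 56.55 : 7.86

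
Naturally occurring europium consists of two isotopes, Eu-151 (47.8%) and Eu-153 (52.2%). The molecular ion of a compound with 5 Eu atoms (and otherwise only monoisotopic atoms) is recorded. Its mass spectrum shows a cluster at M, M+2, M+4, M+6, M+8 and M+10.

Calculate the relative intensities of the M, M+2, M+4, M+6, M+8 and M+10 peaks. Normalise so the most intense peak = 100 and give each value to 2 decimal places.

7.68 : 41.93 : 91.57 : 100.00 : 54.60 : 11.93

The 5 Eu atoms are independent, so intensities follow the terms of (0.478 + 0.522)^5.
P(M) = 0.478^5 = 0.024954
P(M+2) = 5 × 0.478^4 × 0.522^1 = 0.136255
P(M+4) = 10 × 0.478^3 × 0.522^2 = 0.297594
P(M+6) = 10 × 0.478^2 × 0.522^3 = 0.324988
P(M+8) = 5 × 0.478^1 × 0.522^4 = 0.177452
P(M+10) = 0.522^5 = 0.038757
The M+6 peak is largest (0.324988); scaling to 100 gives 7.68 : 41.93 : 91.57 : 100.00 : 54.60 : 11.93.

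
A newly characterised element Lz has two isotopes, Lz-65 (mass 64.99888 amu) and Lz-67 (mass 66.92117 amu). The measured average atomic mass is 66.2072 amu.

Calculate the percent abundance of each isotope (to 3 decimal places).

Lz-65: 37.142%, Lz-67: 62.858%

Let x be the fractional abundance of Lz-65; then Lz-67 has abundance 1 − x.
64.99888·x + 66.92117·(1 − x) = 66.2072
(64.99888 − 66.92117)·x = 66.2072 − 66.92117
x = -0.71397 / -1.92229 = 0.37142 → 37.142% Lz-65, 62.858% Lz-67.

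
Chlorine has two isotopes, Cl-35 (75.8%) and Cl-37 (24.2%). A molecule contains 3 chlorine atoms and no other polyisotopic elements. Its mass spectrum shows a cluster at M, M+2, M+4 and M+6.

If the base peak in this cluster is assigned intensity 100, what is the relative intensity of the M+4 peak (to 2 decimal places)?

30.58

Term probabilities: M 0.4355, M+2 0.4171, M+4 0.1332, M+6 0.0142. Base peak = M.
P(M) = C(3,0) × 0.758^3 × 0.242^0 = 1 × 0.43551951 × 1.0000 = 0.435520 (base)
P(M+4) = C(3,2) × 0.758^1 × 0.242^2 = 3 × 0.7580 × 0.058564 = 0.133175
Relative intensity = 0.133175 / 0.435520 × 100 = 30.58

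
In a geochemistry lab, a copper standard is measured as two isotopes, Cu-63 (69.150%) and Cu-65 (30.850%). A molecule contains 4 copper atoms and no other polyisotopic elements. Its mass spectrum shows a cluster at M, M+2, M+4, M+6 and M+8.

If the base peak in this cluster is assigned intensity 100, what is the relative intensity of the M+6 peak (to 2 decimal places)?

Binomial terms of (0.69150 + 0.30850)^4: M 0.2286, M+2 0.4080, M+4 0.2731, M+6 0.0812, M+8 0.0091 → M+2 is the base peak.
P(M+2) = C(4,1) × 0.69150^3 × 0.30850^1 = 4 × 0.33065611 × 0.3085 = 0.408030 (base)
P(M+6) = C(4,3) × 0.69150^1 × 0.30850^3 = 4 × 0.6915 × 0.02936064 = 0.081212
Relative intensity = 0.081212 / 0.408030 × 100 = 19.90

19.90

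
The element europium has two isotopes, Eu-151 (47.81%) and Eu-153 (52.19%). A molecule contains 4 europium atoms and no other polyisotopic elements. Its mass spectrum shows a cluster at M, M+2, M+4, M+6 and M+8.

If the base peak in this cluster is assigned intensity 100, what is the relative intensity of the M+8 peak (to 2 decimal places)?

19.86

(0.4781 + 0.5219)^4 gives M 0.0522, M+2 0.2281, M+4 0.3736, M+6 0.2719, M+8 0.0742; the largest is M+4.
P(M+4) = C(4,2) × 0.4781^2 × 0.5219^2 = 6 × 0.22857961 × 0.27237961 = 0.373563 (base)
P(M+8) = C(4,4) × 0.4781^0 × 0.5219^4 = 1 × 1.0000 × 0.07419065 = 0.074191
Relative intensity = 0.074191 / 0.373563 × 100 = 19.86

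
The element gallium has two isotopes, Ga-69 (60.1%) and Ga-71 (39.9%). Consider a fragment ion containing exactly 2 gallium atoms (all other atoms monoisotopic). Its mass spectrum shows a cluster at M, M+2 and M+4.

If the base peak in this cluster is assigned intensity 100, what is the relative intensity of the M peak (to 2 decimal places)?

75.31

(0.601 + 0.399)^2 gives M 0.3612, M+2 0.4796, M+4 0.1592; the largest is M+2.
P(M+2) = C(2,1) × 0.601^1 × 0.399^1 = 2 × 0.6010 × 0.3990 = 0.479598 (base)
P(M) = C(2,0) × 0.601^2 × 0.399^0 = 1 × 0.361201 × 1.0000 = 0.361201
Relative intensity = 0.361201 / 0.479598 × 100 = 75.31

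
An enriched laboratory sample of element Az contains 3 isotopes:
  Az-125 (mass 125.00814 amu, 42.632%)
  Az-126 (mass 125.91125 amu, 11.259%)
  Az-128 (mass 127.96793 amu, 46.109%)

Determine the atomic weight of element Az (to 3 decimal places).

Ar = Σ fᵢ·mᵢ = 0.42632 × 125.00814 + 0.11259 × 125.91125 + 0.46109 × 127.96793
= 53.293470 + 14.176348 + 59.004733 = 126.474551 amu

126.475 amu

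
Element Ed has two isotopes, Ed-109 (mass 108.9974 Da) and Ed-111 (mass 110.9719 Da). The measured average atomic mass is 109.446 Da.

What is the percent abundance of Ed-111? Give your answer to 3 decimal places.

Writing the weighted mean with unknown fraction x of Ed-109:
108.9974·x + 110.9719·(1 − x) = 109.446
(108.9974 − 110.9719)·x = 109.446 − 110.9719
x = -1.5259 / -1.9745 = 0.77280 → 77.280% Ed-109, 22.720% Ed-111.

22.720%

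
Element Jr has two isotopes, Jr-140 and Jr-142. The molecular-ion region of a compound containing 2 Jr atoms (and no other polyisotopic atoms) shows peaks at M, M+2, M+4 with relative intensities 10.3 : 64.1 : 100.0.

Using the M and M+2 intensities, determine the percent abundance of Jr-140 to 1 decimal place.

24.3%

Write p for the Jr-140 fraction. I(M+2)/I(M) = [C(2,1)·p^1·(1−p)] / p^2 = 2·(1−p)/p = 64.1/10.3 = 6.2233
(1−p)/p = 6.2233/2 = 3.1117  ⇒  p = 1/(1 + 3.1117) = 0.2432
Jr-140: 24.3%, Jr-142: 75.7%.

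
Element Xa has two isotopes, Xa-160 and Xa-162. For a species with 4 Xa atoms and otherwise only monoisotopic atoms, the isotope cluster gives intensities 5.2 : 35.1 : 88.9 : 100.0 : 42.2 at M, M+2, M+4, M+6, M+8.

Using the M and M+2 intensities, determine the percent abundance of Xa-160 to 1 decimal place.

37.2%

Let p = fractional abundance of Xa-160. I(M+2)/I(M) = [C(4,1)·p^3·(1−p)] / p^4 = 4·(1−p)/p = 35.1/5.2 = 6.7500
(1−p)/p = 6.7500/4 = 1.6875  ⇒  p = 1/(1 + 1.6875) = 0.3721
Xa-160: 37.2%, Xa-162: 62.8%.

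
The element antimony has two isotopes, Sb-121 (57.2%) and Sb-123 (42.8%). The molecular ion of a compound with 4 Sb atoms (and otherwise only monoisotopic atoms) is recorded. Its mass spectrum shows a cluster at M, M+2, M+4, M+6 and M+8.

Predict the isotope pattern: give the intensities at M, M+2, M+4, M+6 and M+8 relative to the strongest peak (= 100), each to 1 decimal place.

Expanding (0.572 + 0.428)^4:
P(M) = 0.572^4 = 0.107049
P(M+2) = 4 × 0.572^3 × 0.428^1 = 0.320400
P(M+4) = 6 × 0.572^2 × 0.428^2 = 0.359609
P(M+6) = 4 × 0.572^1 × 0.428^3 = 0.179385
P(M+8) = 0.428^4 = 0.033556
The M+4 peak is largest (0.359609); scaling to 100 gives 29.8 : 89.1 : 100.0 : 49.9 : 9.3.

29.8 : 89.1 : 100.0 : 49.9 : 9.3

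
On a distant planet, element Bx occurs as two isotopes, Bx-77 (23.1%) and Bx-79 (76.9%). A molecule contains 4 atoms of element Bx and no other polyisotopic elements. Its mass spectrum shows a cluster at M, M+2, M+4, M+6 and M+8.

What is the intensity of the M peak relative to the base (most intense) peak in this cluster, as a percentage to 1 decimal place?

Binomial terms of (0.231 + 0.769)^4: M 0.0028, M+2 0.0379, M+4 0.1893, M+6 0.4202, M+8 0.3497 → M+6 is the base peak.
P(M+6) = C(4,3) × 0.231^1 × 0.769^3 = 4 × 0.2310 × 0.45475661 = 0.420195 (base)
P(M) = C(4,0) × 0.231^4 × 0.769^0 = 1 × 0.0028474 × 1.0000 = 0.002847
Relative intensity = 0.002847 / 0.420195 × 100 = 0.7

0.7%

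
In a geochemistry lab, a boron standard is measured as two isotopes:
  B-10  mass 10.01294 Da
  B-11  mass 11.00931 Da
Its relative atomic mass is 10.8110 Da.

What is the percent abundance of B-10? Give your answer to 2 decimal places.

Writing the weighted mean with unknown fraction x of B-10:
10.01294·x + 11.00931·(1 − x) = 10.8110
(10.01294 − 11.00931)·x = 10.8110 − 11.00931
x = -0.19831 / -0.99637 = 0.19903 → 19.90% B-10, 80.10% B-11.

19.90%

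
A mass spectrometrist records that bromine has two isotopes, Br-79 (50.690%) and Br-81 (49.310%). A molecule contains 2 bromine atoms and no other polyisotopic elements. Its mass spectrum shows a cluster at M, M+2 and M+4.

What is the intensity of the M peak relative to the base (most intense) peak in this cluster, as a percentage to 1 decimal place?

51.4%

Binomial terms of (0.50690 + 0.49310)^2: M 0.2569, M+2 0.4999, M+4 0.2431 → M+2 is the base peak.
P(M+2) = C(2,1) × 0.50690^1 × 0.49310^1 = 2 × 0.5069 × 0.4931 = 0.499905 (base)
P(M) = C(2,0) × 0.50690^2 × 0.49310^0 = 1 × 0.25694761 × 1.0000 = 0.256948
Relative intensity = 0.256948 / 0.499905 × 100 = 51.4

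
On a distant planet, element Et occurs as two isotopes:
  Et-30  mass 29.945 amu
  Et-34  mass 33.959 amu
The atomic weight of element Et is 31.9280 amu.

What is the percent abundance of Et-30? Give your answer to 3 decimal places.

50.598%

With x = fraction of Et-30 (so Et-34 is 1 − x):
29.945·x + 33.959·(1 − x) = 31.9280
(29.945 − 33.959)·x = 31.9280 − 33.959
x = -2.0310 / -4.014 = 0.50598 → 50.598% Et-30, 49.402% Et-34.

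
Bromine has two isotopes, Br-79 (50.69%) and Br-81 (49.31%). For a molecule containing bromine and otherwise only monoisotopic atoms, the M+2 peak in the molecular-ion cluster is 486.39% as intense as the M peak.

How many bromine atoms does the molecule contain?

5

The M+2/M ratio from n Br atoms is n · q/p = n · 0.4931/0.5069.
n = 4.8639 × 0.5069/0.4931 = 5.00 ≈ 5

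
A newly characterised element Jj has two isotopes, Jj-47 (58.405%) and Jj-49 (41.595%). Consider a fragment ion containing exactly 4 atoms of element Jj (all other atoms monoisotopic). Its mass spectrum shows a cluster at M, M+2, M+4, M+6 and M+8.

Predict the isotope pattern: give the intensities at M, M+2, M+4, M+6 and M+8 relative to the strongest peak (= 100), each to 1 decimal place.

Expanding (0.58405 + 0.41595)^4:
P(M) = 0.58405^4 = 0.116359
P(M+2) = 4 × 0.58405^3 × 0.41595^1 = 0.331475
P(M+4) = 6 × 0.58405^2 × 0.41595^2 = 0.354106
P(M+6) = 4 × 0.58405^1 × 0.41595^3 = 0.168125
P(M+8) = 0.41595^4 = 0.029934
The M+4 peak is largest (0.354106); scaling to 100 gives 32.9 : 93.6 : 100.0 : 47.5 : 8.5.

32.9 : 93.6 : 100.0 : 47.5 : 8.5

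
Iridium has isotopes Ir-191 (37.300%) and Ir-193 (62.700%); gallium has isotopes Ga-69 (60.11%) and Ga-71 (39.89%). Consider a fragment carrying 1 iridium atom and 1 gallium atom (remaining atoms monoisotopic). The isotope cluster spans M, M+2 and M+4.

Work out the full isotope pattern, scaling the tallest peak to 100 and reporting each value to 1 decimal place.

42.7 : 100.0 : 47.6

Iridium pattern (n=1): 0.3730 : 0.6270
Gallium pattern (n=1): 0.6011 : 0.3989
Convolve the two distributions (both contribute in 2-u steps):
  M: 0.3730×0.6011 = 0.224210
  M+2: 0.3730×0.3989 + 0.6270×0.6011 = 0.525679
  M+4: 0.6270×0.3989 = 0.250110
Scale to base peak (0.525679) = 100: 42.7 : 100.0 : 47.6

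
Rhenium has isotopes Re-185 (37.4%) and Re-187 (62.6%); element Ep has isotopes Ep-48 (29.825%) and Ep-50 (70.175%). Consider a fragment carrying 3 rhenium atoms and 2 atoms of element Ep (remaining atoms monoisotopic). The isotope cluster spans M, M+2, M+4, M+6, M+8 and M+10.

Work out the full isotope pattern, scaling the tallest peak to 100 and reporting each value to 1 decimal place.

1.4 : 13.5 : 52.2 : 100.0 : 95.2 : 36.0

Rhenium pattern (n=3): 0.05231362 : 0.26268713 : 0.43968487 : 0.24531438
Element Ep pattern (n=2): 0.08895306 : 0.41859388 : 0.49245306
Convolve the two distributions (both contribute in 2-u steps):
  M: 0.05231362×0.08895306 = 0.004653
  M+2: 0.05231362×0.41859388 + 0.26268713×0.08895306 = 0.045265
  M+4: 0.05231362×0.49245306 + 0.26268713×0.41859388 + 0.43968487×0.08895306 = 0.174833
  M+6: 0.26268713×0.49245306 + 0.43968487×0.41859388 + 0.24531438×0.08895306 = 0.335232
  M+8: 0.43968487×0.49245306 + 0.24531438×0.41859388 = 0.319211
  M+10: 0.24531438×0.49245306 = 0.120806
Scale to base peak (0.335232) = 100: 1.4 : 13.5 : 52.2 : 100.0 : 95.2 : 36.0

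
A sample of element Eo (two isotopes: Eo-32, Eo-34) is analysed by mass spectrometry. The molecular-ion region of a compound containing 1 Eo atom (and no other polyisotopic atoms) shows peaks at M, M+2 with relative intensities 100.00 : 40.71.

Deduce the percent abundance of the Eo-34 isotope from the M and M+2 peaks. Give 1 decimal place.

If p is the fraction of Eo that is Eo-32, then I(M+2)/I(M) = [C(1,1)·p^0·(1−p)] / p^1 = 1·(1−p)/p = 40.71/100.00 = 0.4071
(1−p)/p = 0.4071/1 = 0.4071  ⇒  p = 1/(1 + 0.4071) = 0.7107
Eo-32: 71.1%, Eo-34: 28.9%.

28.9%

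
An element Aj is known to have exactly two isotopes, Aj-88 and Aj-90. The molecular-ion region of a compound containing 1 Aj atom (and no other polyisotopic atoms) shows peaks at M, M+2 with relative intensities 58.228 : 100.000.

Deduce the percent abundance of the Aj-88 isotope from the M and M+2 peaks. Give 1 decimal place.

36.8%

If p is the fraction of Aj that is Aj-88, then I(M+2)/I(M) = [C(1,1)·p^0·(1−p)] / p^1 = 1·(1−p)/p = 100.000/58.228 = 1.7174
(1−p)/p = 1.7174/1 = 1.7174  ⇒  p = 1/(1 + 1.7174) = 0.3680
Aj-88: 36.8%, Aj-90: 63.2%.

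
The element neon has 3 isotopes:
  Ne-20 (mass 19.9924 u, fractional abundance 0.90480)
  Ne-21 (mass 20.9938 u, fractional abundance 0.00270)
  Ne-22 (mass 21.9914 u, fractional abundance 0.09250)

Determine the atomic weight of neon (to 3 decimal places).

Average mass = Σ (abundance × isotope mass) = 0.90480 × 19.9924 + 0.00270 × 20.9938 + 0.09250 × 21.9914
= 18.08912 + 0.05668 + 2.03420 = 20.18000 u

20.180 u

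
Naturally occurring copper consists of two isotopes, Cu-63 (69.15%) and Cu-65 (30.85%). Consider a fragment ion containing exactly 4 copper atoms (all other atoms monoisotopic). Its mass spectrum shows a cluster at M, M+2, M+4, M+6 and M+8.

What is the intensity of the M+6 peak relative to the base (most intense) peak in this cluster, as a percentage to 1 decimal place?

19.9%

(0.6915 + 0.3085)^4 gives M 0.2286, M+2 0.4080, M+4 0.2731, M+6 0.0812, M+8 0.0091; the largest is M+2.
P(M+2) = C(4,1) × 0.6915^3 × 0.3085^1 = 4 × 0.33065611 × 0.3085 = 0.408030 (base)
P(M+6) = C(4,3) × 0.6915^1 × 0.3085^3 = 4 × 0.6915 × 0.02936064 = 0.081212
Relative intensity = 0.081212 / 0.408030 × 100 = 19.9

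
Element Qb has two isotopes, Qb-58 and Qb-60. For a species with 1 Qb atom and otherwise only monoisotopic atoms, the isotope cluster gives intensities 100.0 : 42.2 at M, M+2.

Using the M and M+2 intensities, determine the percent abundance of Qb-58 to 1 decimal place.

70.3%

Let p = fractional abundance of Qb-58. I(M+2)/I(M) = [C(1,1)·p^0·(1−p)] / p^1 = 1·(1−p)/p = 42.2/100.0 = 0.4220
(1−p)/p = 0.4220/1 = 0.4220  ⇒  p = 1/(1 + 0.4220) = 0.7032
Qb-58: 70.3%, Qb-60: 29.7%.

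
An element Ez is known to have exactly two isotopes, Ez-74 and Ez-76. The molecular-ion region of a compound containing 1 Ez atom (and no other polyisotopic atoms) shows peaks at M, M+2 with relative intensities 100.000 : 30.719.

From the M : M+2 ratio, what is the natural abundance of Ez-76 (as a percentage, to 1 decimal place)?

If p is the fraction of Ez that is Ez-74, then I(M+2)/I(M) = [C(1,1)·p^0·(1−p)] / p^1 = 1·(1−p)/p = 30.719/100.000 = 0.3072
(1−p)/p = 0.3072/1 = 0.3072  ⇒  p = 1/(1 + 0.3072) = 0.7650
Ez-74: 76.5%, Ez-76: 23.5%.

23.5%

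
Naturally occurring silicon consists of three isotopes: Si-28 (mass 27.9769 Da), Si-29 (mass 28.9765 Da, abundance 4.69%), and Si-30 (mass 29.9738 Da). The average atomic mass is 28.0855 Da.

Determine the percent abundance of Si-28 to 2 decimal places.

Let x and y be the fractions of Si-28 and Si-30. Then x + y = 1 − 0.0469 = 0.9531 and 27.9769x + 29.9738y = 28.0855 − 0.0469×28.9765 = 26.72650215.
Substituting: 27.9769x + 29.9738(0.9531 − x) = 26.72650215
(27.9769 − 29.9738)x = -1.84152663  ⇒  x = 0.92219, y = 0.03091
Si-28: 92.22%, Si-30: 3.09%.

92.22%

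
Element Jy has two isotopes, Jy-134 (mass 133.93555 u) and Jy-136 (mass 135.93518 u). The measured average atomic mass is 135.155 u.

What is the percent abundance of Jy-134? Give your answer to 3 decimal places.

39.016%

Writing the weighted mean with unknown fraction x of Jy-134:
133.93555·x + 135.93518·(1 − x) = 135.155
(133.93555 − 135.93518)·x = 135.155 − 135.93518
x = -0.78018 / -1.99963 = 0.39016 → 39.016% Jy-134, 60.984% Jy-136.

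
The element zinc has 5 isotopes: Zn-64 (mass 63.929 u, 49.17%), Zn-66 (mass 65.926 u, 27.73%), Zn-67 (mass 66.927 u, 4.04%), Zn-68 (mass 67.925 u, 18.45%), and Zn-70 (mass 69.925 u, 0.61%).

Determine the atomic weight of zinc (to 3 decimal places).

Weight each isotope mass by its fractional abundance: 0.4917 × 63.929 + 0.2773 × 65.926 + 0.0404 × 66.927 + 0.1845 × 67.925 + 0.0061 × 69.925
= 31.4339 + 18.2813 + 2.7039 + 12.5322 + 0.4265 = 65.3778 u

65.378 u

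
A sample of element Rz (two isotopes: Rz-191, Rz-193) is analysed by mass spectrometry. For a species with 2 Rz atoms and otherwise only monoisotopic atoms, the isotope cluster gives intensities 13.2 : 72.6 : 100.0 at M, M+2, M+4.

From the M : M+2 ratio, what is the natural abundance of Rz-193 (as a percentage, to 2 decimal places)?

73.33%

Write p for the Rz-191 fraction. I(M+2)/I(M) = [C(2,1)·p^1·(1−p)] / p^2 = 2·(1−p)/p = 72.6/13.2 = 5.5000
(1−p)/p = 5.5000/2 = 2.7500  ⇒  p = 1/(1 + 2.7500) = 0.2667
Rz-191: 26.67%, Rz-193: 73.33%.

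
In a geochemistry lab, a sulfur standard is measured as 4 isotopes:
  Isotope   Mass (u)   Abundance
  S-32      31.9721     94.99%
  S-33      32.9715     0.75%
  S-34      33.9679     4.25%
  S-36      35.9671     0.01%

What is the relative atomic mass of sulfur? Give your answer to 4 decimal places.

Weight each isotope mass by its fractional abundance: 0.9499 × 31.9721 + 0.0075 × 32.9715 + 0.0425 × 33.9679 + 0.0001 × 35.9671
= 30.37030 + 0.24729 + 1.44364 + 0.00360 = 32.06483 u

32.0648 u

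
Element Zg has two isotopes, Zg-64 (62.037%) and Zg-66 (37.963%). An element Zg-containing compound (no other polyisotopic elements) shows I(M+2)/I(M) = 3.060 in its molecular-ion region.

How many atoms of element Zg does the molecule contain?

5

For n independent Zg atoms, I(M+2)/I(M) = n · (abundance Zg-66) / (abundance Zg-64) = n · 0.37963/0.62037.
n = 3.060 × 0.62037/0.37963 = 5.00 ≈ 5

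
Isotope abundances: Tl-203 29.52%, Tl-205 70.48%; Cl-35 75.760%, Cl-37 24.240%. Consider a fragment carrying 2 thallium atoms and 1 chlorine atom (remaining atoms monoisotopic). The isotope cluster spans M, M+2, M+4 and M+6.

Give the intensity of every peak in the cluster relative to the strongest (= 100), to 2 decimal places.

13.83 : 70.49 : 100.00 : 25.23

Thallium pattern (n=2): 0.08714304 : 0.41611392 : 0.49674304
Chlorine pattern (n=1): 0.7576 : 0.2424
Convolve the two distributions (both contribute in 2-u steps):
  M: 0.08714304×0.7576 = 0.066020
  M+2: 0.08714304×0.2424 + 0.41611392×0.7576 = 0.336371
  M+4: 0.41611392×0.2424 + 0.49674304×0.7576 = 0.477199
  M+6: 0.49674304×0.2424 = 0.120411
Scale to base peak (0.477199) = 100: 13.83 : 70.49 : 100.00 : 25.23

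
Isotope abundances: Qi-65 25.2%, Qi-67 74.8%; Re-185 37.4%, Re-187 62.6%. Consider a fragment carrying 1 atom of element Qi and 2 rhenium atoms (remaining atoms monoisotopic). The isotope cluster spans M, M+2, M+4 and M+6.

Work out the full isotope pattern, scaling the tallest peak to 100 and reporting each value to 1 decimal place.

Element Qi pattern (n=1): 0.2520 : 0.7480
Rhenium pattern (n=2): 0.139876 : 0.468248 : 0.391876
Convolve the two distributions (both contribute in 2-u steps):
  M: 0.2520×0.139876 = 0.035249
  M+2: 0.2520×0.468248 + 0.7480×0.139876 = 0.222626
  M+4: 0.2520×0.391876 + 0.7480×0.468248 = 0.449002
  M+6: 0.7480×0.391876 = 0.293123
Scale to base peak (0.449002) = 100: 7.9 : 49.6 : 100.0 : 65.3

7.9 : 49.6 : 100.0 : 65.3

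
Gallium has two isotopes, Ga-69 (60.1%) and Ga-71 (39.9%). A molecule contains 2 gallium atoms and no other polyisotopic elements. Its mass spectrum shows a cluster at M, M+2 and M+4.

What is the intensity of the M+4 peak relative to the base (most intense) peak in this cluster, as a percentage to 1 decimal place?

Term probabilities: M 0.3612, M+2 0.4796, M+4 0.1592. Base peak = M+2.
P(M+2) = C(2,1) × 0.601^1 × 0.399^1 = 2 × 0.6010 × 0.3990 = 0.479598 (base)
P(M+4) = C(2,2) × 0.601^0 × 0.399^2 = 1 × 1.0000 × 0.159201 = 0.159201
Relative intensity = 0.159201 / 0.479598 × 100 = 33.2

33.2%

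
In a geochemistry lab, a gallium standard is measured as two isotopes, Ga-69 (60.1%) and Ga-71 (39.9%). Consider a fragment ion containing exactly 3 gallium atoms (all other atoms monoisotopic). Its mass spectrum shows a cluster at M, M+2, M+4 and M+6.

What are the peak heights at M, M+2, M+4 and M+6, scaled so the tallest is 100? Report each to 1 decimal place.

Expanding (0.601 + 0.399)^3:
P(M) = 0.601^3 = 0.217082
P(M+2) = 3 × 0.601^2 × 0.399^1 = 0.432358
P(M+4) = 3 × 0.601^1 × 0.399^2 = 0.287039
P(M+6) = 0.399^3 = 0.063521
The M+2 peak is largest (0.432358); scaling to 100 gives 50.2 : 100.0 : 66.4 : 14.7.

50.2 : 100.0 : 66.4 : 14.7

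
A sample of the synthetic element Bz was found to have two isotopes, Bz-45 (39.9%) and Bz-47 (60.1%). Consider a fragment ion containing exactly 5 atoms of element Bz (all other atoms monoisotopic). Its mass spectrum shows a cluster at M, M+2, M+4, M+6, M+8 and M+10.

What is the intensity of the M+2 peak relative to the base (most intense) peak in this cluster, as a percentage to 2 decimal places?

(0.399 + 0.601)^5 gives M 0.0101, M+2 0.0762, M+4 0.2294, M+6 0.3456, M+8 0.2603, M+10 0.0784; the largest is M+6.
P(M+6) = C(5,3) × 0.399^2 × 0.601^3 = 10 × 0.159201 × 0.2170818 = 0.345596 (base)
P(M+2) = C(5,1) × 0.399^4 × 0.601^1 = 5 × 0.02534496 × 0.6010 = 0.076162
Relative intensity = 0.076162 / 0.345596 × 100 = 22.04

22.04%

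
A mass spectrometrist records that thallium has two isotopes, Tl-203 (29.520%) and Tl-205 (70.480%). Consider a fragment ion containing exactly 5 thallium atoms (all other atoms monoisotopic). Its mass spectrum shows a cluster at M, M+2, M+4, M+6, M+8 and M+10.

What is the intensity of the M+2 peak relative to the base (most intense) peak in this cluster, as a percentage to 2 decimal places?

Term probabilities: M 0.0022, M+2 0.0268, M+4 0.1278, M+6 0.3051, M+8 0.3642, M+10 0.1739. Base peak = M+8.
P(M+8) = C(5,4) × 0.29520^1 × 0.70480^4 = 5 × 0.2952 × 0.24675365 = 0.364208 (base)
P(M+2) = C(5,1) × 0.29520^4 × 0.70480^1 = 5 × 0.00759391 × 0.7048 = 0.026761
Relative intensity = 0.026761 / 0.364208 × 100 = 7.35

7.35%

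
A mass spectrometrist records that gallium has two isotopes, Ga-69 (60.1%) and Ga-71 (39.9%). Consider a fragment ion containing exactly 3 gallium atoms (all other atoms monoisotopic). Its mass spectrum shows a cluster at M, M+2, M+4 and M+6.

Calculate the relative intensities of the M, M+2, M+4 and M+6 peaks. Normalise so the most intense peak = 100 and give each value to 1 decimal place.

Each Ga atom is independently Ga-69 (p = 0.601) or Ga-71 (q = 0.399); the cluster is the binomial expansion (p + q)^3.
P(M) = 0.601^3 = 0.217082
P(M+2) = 3 × 0.601^2 × 0.399^1 = 0.432358
P(M+4) = 3 × 0.601^1 × 0.399^2 = 0.287039
P(M+6) = 0.399^3 = 0.063521
The M+2 peak is largest (0.432358); scaling to 100 gives 50.2 : 100.0 : 66.4 : 14.7.

50.2 : 100.0 : 66.4 : 14.7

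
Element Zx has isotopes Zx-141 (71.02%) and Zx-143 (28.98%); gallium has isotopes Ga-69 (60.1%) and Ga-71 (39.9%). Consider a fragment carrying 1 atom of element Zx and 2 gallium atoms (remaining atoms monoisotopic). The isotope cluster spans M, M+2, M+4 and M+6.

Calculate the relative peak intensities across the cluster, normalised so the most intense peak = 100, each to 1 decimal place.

Element Zx pattern (n=1): 0.7102 : 0.2898
Gallium pattern (n=2): 0.361201 : 0.479598 : 0.159201
Convolve the two distributions (both contribute in 2-u steps):
  M: 0.7102×0.361201 = 0.256525
  M+2: 0.7102×0.479598 + 0.2898×0.361201 = 0.445287
  M+4: 0.7102×0.159201 + 0.2898×0.479598 = 0.252052
  M+6: 0.2898×0.159201 = 0.046136
Scale to base peak (0.445287) = 100: 57.6 : 100.0 : 56.6 : 10.4

57.6 : 100.0 : 56.6 : 10.4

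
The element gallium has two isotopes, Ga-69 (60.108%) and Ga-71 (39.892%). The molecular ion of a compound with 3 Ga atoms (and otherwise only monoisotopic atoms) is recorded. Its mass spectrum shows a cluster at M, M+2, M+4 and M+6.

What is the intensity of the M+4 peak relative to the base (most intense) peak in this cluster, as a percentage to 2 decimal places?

Term probabilities: M 0.2172, M+2 0.4324, M+4 0.2870, M+6 0.0635. Base peak = M+2.
P(M+2) = C(3,1) × 0.60108^2 × 0.39892^1 = 3 × 0.36129717 × 0.39892 = 0.432386 (base)
P(M+4) = C(3,2) × 0.60108^1 × 0.39892^2 = 3 × 0.60108 × 0.15913717 = 0.286963
Relative intensity = 0.286963 / 0.432386 × 100 = 66.37

66.37%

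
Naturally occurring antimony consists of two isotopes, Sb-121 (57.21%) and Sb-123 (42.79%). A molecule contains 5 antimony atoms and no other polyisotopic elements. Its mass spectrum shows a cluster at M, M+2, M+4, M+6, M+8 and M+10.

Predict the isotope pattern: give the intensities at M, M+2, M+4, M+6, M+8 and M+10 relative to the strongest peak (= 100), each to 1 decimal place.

17.9 : 66.8 : 100.0 : 74.8 : 28.0 : 4.2

Each Sb atom is independently Sb-121 (p = 0.5721) or Sb-123 (q = 0.4279); the cluster is the binomial expansion (p + q)^5.
P(M) = 0.5721^5 = 0.061286
P(M+2) = 5 × 0.5721^4 × 0.4279^1 = 0.229192
P(M+4) = 10 × 0.5721^3 × 0.4279^2 = 0.342847
P(M+6) = 10 × 0.5721^2 × 0.4279^3 = 0.256431
P(M+8) = 5 × 0.5721^1 × 0.4279^4 = 0.095898
P(M+10) = 0.4279^5 = 0.014345
The M+4 peak is largest (0.342847); scaling to 100 gives 17.9 : 66.8 : 100.0 : 74.8 : 28.0 : 4.2.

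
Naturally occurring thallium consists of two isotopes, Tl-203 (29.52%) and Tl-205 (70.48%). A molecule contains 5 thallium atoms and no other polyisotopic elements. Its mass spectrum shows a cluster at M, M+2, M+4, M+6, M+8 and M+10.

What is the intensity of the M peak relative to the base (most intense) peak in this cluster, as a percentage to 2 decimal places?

0.62%

Binomial terms of (0.2952 + 0.7048)^5: M 0.0022, M+2 0.0268, M+4 0.1278, M+6 0.3051, M+8 0.3642, M+10 0.1739 → M+8 is the base peak.
P(M+8) = C(5,4) × 0.2952^1 × 0.7048^4 = 5 × 0.2952 × 0.24675365 = 0.364208 (base)
P(M) = C(5,0) × 0.2952^5 × 0.7048^0 = 1 × 0.00224172 × 1.0000 = 0.002242
Relative intensity = 0.002242 / 0.364208 × 100 = 0.62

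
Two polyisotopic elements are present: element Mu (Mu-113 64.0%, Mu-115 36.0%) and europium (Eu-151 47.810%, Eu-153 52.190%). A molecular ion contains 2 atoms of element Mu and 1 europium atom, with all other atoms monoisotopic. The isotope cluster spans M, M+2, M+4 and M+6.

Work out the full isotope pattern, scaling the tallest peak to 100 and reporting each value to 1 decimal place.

Element Mu pattern (n=2): 0.4096 : 0.4608 : 0.1296
Europium pattern (n=1): 0.4781 : 0.5219
Convolve the two distributions (both contribute in 2-u steps):
  M: 0.4096×0.4781 = 0.195830
  M+2: 0.4096×0.5219 + 0.4608×0.4781 = 0.434079
  M+4: 0.4608×0.5219 + 0.1296×0.4781 = 0.302453
  M+6: 0.1296×0.5219 = 0.067638
Scale to base peak (0.434079) = 100: 45.1 : 100.0 : 69.7 : 15.6

45.1 : 100.0 : 69.7 : 15.6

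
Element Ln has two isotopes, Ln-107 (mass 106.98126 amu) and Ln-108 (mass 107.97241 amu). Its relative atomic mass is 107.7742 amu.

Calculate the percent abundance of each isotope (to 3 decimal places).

With x = fraction of Ln-107 (so Ln-108 is 1 − x):
106.98126·x + 107.97241·(1 − x) = 107.7742
(106.98126 − 107.97241)·x = 107.7742 − 107.97241
x = -0.19821 / -0.99115 = 0.19998 → 19.998% Ln-107, 80.002% Ln-108.

Ln-107: 19.998%, Ln-108: 80.002%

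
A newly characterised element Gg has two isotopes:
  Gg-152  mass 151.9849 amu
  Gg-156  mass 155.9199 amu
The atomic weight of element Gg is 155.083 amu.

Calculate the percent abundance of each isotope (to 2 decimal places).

Gg-152: 21.27%, Gg-156: 78.73%

Writing the weighted mean with unknown fraction x of Gg-152:
151.9849·x + 155.9199·(1 − x) = 155.083
(151.9849 − 155.9199)·x = 155.083 − 155.9199
x = -0.8369 / -3.9350 = 0.21268 → 21.27% Gg-152, 78.73% Gg-156.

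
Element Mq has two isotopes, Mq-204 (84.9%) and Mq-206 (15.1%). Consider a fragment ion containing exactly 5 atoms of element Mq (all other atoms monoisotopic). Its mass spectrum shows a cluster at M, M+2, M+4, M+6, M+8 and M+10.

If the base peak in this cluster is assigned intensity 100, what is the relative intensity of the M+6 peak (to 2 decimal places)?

Term probabilities: M 0.4411, M+2 0.3923, M+4 0.1395, M+6 0.0248, M+8 0.0022, M+10 0.0001. Base peak = M.
P(M) = C(5,0) × 0.849^5 × 0.151^0 = 1 × 0.44110142 × 1.0000 = 0.441101 (base)
P(M+6) = C(5,3) × 0.849^2 × 0.151^3 = 10 × 0.720801 × 0.00344295 = 0.024817
Relative intensity = 0.024817 / 0.441101 × 100 = 5.63

5.63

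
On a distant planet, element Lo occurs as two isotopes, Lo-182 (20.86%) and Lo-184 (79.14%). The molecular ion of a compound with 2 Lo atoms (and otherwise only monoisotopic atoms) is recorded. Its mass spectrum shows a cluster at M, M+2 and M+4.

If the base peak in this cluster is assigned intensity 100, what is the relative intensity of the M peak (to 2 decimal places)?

(0.2086 + 0.7914)^2 gives M 0.0435, M+2 0.3302, M+4 0.6263; the largest is M+4.
P(M+4) = C(2,2) × 0.2086^0 × 0.7914^2 = 1 × 1.0000 × 0.62631396 = 0.626314 (base)
P(M) = C(2,0) × 0.2086^2 × 0.7914^0 = 1 × 0.04351396 × 1.0000 = 0.043514
Relative intensity = 0.043514 / 0.626314 × 100 = 6.95

6.95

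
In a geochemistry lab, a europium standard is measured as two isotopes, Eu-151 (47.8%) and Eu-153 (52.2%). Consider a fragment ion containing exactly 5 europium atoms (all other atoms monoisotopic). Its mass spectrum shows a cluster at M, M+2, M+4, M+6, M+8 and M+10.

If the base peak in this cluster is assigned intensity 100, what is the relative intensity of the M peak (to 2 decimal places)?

Binomial terms of (0.478 + 0.522)^5: M 0.0250, M+2 0.1363, M+4 0.2976, M+6 0.3250, M+8 0.1775, M+10 0.0388 → M+6 is the base peak.
P(M+6) = C(5,3) × 0.478^2 × 0.522^3 = 10 × 0.228484 × 0.14223665 = 0.324988 (base)
P(M) = C(5,0) × 0.478^5 × 0.522^0 = 1 × 0.02495396 × 1.0000 = 0.024954
Relative intensity = 0.024954 / 0.324988 × 100 = 7.68

7.68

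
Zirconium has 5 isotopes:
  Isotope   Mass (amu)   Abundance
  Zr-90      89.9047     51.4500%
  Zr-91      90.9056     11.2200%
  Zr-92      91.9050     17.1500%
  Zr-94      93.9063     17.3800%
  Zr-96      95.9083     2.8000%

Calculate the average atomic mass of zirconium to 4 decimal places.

Weight each isotope mass by its fractional abundance: 0.514500 × 89.9047 + 0.112200 × 90.9056 + 0.171500 × 91.9050 + 0.173800 × 93.9063 + 0.028000 × 95.9083
= 46.25597 + 10.19961 + 15.76171 + 16.32091 + 2.68543 = 91.22363 amu

91.2236 amu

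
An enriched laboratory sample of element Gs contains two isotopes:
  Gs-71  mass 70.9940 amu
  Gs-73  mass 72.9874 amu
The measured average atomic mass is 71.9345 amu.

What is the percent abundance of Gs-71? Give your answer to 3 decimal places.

Writing the weighted mean with unknown fraction x of Gs-71:
70.9940·x + 72.9874·(1 − x) = 71.9345
(70.9940 − 72.9874)·x = 71.9345 − 72.9874
x = -1.0529 / -1.9934 = 0.52819 → 52.819% Gs-71, 47.181% Gs-73.

52.819%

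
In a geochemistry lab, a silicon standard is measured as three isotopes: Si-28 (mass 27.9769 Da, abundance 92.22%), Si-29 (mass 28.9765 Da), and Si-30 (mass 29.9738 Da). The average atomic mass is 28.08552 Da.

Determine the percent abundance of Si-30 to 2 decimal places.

3.09%

Let x and y be the fractions of Si-29 and Si-30. Then x + y = 1 − 0.9222 = 0.0778 and 28.9765x + 29.9738y = 28.08552 − 0.9222×27.9769 = 2.28522282.
Substituting: 28.9765x + 29.9738(0.0778 − x) = 2.28522282
(28.9765 − 29.9738)x = -0.04673882  ⇒  x = 0.04687, y = 0.03093
Si-29: 4.69%, Si-30: 3.09%.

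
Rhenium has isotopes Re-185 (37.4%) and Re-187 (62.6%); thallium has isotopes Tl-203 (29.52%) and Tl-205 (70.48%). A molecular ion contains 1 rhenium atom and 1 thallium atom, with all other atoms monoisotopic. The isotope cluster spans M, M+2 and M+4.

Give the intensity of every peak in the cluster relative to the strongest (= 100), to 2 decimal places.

Rhenium pattern (n=1): 0.3740 : 0.6260
Thallium pattern (n=1): 0.2952 : 0.7048
Convolve the two distributions (both contribute in 2-u steps):
  M: 0.3740×0.2952 = 0.110405
  M+2: 0.3740×0.7048 + 0.6260×0.2952 = 0.448390
  M+4: 0.6260×0.7048 = 0.441205
Scale to base peak (0.448390) = 100: 24.62 : 100.00 : 98.40

24.62 : 100.00 : 98.40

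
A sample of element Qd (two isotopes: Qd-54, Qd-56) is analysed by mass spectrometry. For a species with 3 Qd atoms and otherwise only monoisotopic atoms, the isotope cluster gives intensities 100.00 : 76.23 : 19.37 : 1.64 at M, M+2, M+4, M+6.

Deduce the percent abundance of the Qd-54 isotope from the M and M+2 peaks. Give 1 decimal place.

79.7%

If p is the fraction of Qd that is Qd-54, then I(M+2)/I(M) = [C(3,1)·p^2·(1−p)] / p^3 = 3·(1−p)/p = 76.23/100.00 = 0.7623
(1−p)/p = 0.7623/3 = 0.2541  ⇒  p = 1/(1 + 0.2541) = 0.7974
Qd-54: 79.7%, Qd-56: 20.3%.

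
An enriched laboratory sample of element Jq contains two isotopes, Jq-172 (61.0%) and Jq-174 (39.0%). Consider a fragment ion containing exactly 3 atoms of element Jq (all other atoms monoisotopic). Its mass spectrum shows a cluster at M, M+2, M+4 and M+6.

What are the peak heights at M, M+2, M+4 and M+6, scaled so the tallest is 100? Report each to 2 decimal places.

52.14 : 100.00 : 63.93 : 13.63

Expanding (0.610 + 0.390)^3:
P(M) = 0.610^3 = 0.226981
P(M+2) = 3 × 0.610^2 × 0.390^1 = 0.435357
P(M+4) = 3 × 0.610^1 × 0.390^2 = 0.278343
P(M+6) = 0.390^3 = 0.059319
The M+2 peak is largest (0.435357); scaling to 100 gives 52.14 : 100.00 : 63.93 : 13.63.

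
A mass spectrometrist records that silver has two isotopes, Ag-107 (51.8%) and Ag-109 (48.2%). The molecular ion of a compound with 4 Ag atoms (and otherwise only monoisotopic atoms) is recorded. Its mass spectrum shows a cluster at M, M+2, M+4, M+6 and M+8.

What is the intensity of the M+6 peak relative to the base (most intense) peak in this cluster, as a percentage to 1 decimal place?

(0.518 + 0.482)^4 gives M 0.0720, M+2 0.2680, M+4 0.3740, M+6 0.2320, M+8 0.0540; the largest is M+4.
P(M+4) = C(4,2) × 0.518^2 × 0.482^2 = 6 × 0.268324 × 0.232324 = 0.374029 (base)
P(M+6) = C(4,3) × 0.518^1 × 0.482^3 = 4 × 0.5180 × 0.11198017 = 0.232023
Relative intensity = 0.232023 / 0.374029 × 100 = 62.0

62.0%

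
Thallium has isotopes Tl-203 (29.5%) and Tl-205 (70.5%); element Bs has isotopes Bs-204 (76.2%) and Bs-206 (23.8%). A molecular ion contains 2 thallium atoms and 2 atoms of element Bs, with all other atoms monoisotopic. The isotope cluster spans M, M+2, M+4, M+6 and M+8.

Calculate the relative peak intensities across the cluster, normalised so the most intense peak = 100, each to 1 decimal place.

Thallium pattern (n=2): 0.087025 : 0.41595 : 0.497025
Element Bs pattern (n=2): 0.580644 : 0.362712 : 0.056644
Convolve the two distributions (both contribute in 2-u steps):
  M: 0.087025×0.580644 = 0.050531
  M+2: 0.087025×0.362712 + 0.41595×0.580644 = 0.273084
  M+4: 0.087025×0.056644 + 0.41595×0.362712 + 0.497025×0.580644 = 0.444394
  M+6: 0.41595×0.056644 + 0.497025×0.362712 = 0.203838
  M+8: 0.497025×0.056644 = 0.028153
Scale to base peak (0.444394) = 100: 11.4 : 61.5 : 100.0 : 45.9 : 6.3

11.4 : 61.5 : 100.0 : 45.9 : 6.3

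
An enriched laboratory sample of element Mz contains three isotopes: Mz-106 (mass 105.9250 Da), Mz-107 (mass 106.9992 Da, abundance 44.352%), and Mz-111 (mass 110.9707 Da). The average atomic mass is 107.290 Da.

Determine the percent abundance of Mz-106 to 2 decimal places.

38.04%

The remaining 55.648% is split between Mz-106 (fraction x) and Mz-111 (fraction 0.55648 − x).
Substituting: 105.9250x + 110.9707(0.55648 − x) = 59.833714816
(105.9250 − 110.9707)x = -1.91926032  ⇒  x = 0.38038, y = 0.17610
Mz-106: 38.04%, Mz-111: 17.61%.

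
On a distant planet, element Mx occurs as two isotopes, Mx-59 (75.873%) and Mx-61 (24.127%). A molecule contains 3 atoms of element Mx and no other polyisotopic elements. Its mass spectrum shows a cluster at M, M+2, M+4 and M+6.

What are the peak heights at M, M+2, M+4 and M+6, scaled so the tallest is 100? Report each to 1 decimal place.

The 3 Mx atoms are independent, so intensities follow the terms of (0.75873 + 0.24127)^3.
P(M) = 0.75873^3 = 0.436779
P(M+2) = 3 × 0.75873^2 × 0.24127^1 = 0.416677
P(M+4) = 3 × 0.75873^1 × 0.24127^2 = 0.132500
P(M+6) = 0.24127^3 = 0.014045
The M peak is largest (0.436779); scaling to 100 gives 100.0 : 95.4 : 30.3 : 3.2.

100.0 : 95.4 : 30.3 : 3.2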